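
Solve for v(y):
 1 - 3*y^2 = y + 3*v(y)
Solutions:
 v(y) = -y^2 - y/3 + 1/3


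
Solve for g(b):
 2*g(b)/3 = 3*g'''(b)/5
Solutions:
 g(b) = C3*exp(30^(1/3)*b/3) + (C1*sin(10^(1/3)*3^(5/6)*b/6) + C2*cos(10^(1/3)*3^(5/6)*b/6))*exp(-30^(1/3)*b/6)


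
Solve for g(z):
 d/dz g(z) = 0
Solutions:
 g(z) = C1


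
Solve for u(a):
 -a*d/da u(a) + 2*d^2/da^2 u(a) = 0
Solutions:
 u(a) = C1 + C2*erfi(a/2)


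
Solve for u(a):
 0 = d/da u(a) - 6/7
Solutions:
 u(a) = C1 + 6*a/7


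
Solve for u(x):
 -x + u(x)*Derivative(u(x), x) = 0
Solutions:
 u(x) = -sqrt(C1 + x^2)
 u(x) = sqrt(C1 + x^2)


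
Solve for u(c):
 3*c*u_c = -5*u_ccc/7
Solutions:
 u(c) = C1 + Integral(C2*airyai(-21^(1/3)*5^(2/3)*c/5) + C3*airybi(-21^(1/3)*5^(2/3)*c/5), c)


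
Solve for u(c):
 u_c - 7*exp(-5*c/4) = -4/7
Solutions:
 u(c) = C1 - 4*c/7 - 28*exp(-5*c/4)/5


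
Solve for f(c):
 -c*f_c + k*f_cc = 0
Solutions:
 f(c) = C1 + C2*erf(sqrt(2)*c*sqrt(-1/k)/2)/sqrt(-1/k)


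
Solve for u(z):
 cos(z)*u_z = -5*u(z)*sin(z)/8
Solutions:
 u(z) = C1*cos(z)^(5/8)


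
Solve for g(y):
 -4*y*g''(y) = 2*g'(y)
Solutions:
 g(y) = C1 + C2*sqrt(y)


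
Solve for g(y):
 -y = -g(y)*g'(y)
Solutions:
 g(y) = -sqrt(C1 + y^2)
 g(y) = sqrt(C1 + y^2)


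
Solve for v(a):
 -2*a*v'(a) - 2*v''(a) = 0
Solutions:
 v(a) = C1 + C2*erf(sqrt(2)*a/2)


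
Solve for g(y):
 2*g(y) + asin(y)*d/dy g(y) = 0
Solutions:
 g(y) = C1*exp(-2*Integral(1/asin(y), y))


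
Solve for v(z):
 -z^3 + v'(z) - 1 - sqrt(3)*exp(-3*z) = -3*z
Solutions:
 v(z) = C1 + z^4/4 - 3*z^2/2 + z - sqrt(3)*exp(-3*z)/3


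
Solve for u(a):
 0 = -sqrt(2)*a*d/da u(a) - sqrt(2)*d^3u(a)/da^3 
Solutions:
 u(a) = C1 + Integral(C2*airyai(-a) + C3*airybi(-a), a)


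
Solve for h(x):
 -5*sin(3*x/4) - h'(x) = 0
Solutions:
 h(x) = C1 + 20*cos(3*x/4)/3


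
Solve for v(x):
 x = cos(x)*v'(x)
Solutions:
 v(x) = C1 + Integral(x/cos(x), x)


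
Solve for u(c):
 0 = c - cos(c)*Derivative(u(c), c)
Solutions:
 u(c) = C1 + Integral(c/cos(c), c)


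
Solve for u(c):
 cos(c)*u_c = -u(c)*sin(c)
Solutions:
 u(c) = C1*cos(c)


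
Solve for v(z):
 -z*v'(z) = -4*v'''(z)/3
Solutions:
 v(z) = C1 + Integral(C2*airyai(6^(1/3)*z/2) + C3*airybi(6^(1/3)*z/2), z)


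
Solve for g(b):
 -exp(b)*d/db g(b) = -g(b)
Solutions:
 g(b) = C1*exp(-exp(-b))


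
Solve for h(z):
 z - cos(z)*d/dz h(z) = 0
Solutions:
 h(z) = C1 + Integral(z/cos(z), z)


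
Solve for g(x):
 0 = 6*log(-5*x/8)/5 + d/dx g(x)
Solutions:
 g(x) = C1 - 6*x*log(-x)/5 + 6*x*(-log(5) + 1 + 3*log(2))/5


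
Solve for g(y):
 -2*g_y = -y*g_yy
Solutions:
 g(y) = C1 + C2*y^3


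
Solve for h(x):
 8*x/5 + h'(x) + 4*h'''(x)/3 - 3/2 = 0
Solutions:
 h(x) = C1 + C2*sin(sqrt(3)*x/2) + C3*cos(sqrt(3)*x/2) - 4*x^2/5 + 3*x/2


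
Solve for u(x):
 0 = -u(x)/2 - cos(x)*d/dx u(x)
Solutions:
 u(x) = C1*(sin(x) - 1)^(1/4)/(sin(x) + 1)^(1/4)


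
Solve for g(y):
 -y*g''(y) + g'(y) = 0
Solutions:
 g(y) = C1 + C2*y^2


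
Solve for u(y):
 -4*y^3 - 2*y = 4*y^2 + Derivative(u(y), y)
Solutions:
 u(y) = C1 - y^4 - 4*y^3/3 - y^2


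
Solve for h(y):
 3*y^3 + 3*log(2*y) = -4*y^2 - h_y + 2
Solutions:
 h(y) = C1 - 3*y^4/4 - 4*y^3/3 - 3*y*log(y) - 3*y*log(2) + 5*y


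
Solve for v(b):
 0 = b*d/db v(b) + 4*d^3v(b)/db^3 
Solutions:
 v(b) = C1 + Integral(C2*airyai(-2^(1/3)*b/2) + C3*airybi(-2^(1/3)*b/2), b)


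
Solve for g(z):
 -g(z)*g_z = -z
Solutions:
 g(z) = -sqrt(C1 + z^2)
 g(z) = sqrt(C1 + z^2)


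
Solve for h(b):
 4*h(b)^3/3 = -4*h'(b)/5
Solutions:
 h(b) = -sqrt(6)*sqrt(-1/(C1 - 5*b))/2
 h(b) = sqrt(6)*sqrt(-1/(C1 - 5*b))/2


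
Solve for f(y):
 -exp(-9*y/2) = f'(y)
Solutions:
 f(y) = C1 + 2*exp(-9*y/2)/9


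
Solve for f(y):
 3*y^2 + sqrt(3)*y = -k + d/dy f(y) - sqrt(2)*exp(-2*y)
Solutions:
 f(y) = C1 + k*y + y^3 + sqrt(3)*y^2/2 - sqrt(2)*exp(-2*y)/2


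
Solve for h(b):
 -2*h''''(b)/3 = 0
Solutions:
 h(b) = C1 + C2*b + C3*b^2 + C4*b^3


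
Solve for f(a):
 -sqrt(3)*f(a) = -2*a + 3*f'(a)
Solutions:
 f(a) = C1*exp(-sqrt(3)*a/3) + 2*sqrt(3)*a/3 - 2


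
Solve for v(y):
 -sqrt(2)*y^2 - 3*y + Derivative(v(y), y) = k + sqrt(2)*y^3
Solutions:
 v(y) = C1 + k*y + sqrt(2)*y^4/4 + sqrt(2)*y^3/3 + 3*y^2/2


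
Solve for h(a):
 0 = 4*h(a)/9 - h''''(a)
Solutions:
 h(a) = C1*exp(-sqrt(6)*a/3) + C2*exp(sqrt(6)*a/3) + C3*sin(sqrt(6)*a/3) + C4*cos(sqrt(6)*a/3)


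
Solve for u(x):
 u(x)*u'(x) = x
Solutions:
 u(x) = -sqrt(C1 + x^2)
 u(x) = sqrt(C1 + x^2)


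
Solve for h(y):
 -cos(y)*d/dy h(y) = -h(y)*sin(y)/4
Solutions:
 h(y) = C1/cos(y)^(1/4)


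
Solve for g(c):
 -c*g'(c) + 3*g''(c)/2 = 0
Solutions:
 g(c) = C1 + C2*erfi(sqrt(3)*c/3)


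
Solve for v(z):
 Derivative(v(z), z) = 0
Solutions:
 v(z) = C1


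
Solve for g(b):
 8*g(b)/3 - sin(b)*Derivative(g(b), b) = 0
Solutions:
 g(b) = C1*(cos(b) - 1)^(4/3)/(cos(b) + 1)^(4/3)


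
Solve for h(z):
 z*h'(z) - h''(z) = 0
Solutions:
 h(z) = C1 + C2*erfi(sqrt(2)*z/2)


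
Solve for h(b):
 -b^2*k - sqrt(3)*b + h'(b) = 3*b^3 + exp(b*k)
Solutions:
 h(b) = C1 + 3*b^4/4 + b^3*k/3 + sqrt(3)*b^2/2 + exp(b*k)/k


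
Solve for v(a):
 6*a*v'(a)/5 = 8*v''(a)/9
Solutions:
 v(a) = C1 + C2*erfi(3*sqrt(30)*a/20)


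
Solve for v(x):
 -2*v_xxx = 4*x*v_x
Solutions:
 v(x) = C1 + Integral(C2*airyai(-2^(1/3)*x) + C3*airybi(-2^(1/3)*x), x)


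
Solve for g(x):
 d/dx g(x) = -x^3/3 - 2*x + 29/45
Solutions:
 g(x) = C1 - x^4/12 - x^2 + 29*x/45


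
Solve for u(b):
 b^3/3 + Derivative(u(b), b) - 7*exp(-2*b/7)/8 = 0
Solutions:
 u(b) = C1 - b^4/12 - 49*exp(-2*b/7)/16


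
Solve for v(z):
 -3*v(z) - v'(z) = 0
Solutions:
 v(z) = C1*exp(-3*z)


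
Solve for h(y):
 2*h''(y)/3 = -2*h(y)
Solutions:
 h(y) = C1*sin(sqrt(3)*y) + C2*cos(sqrt(3)*y)


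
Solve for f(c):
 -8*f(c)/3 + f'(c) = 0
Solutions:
 f(c) = C1*exp(8*c/3)


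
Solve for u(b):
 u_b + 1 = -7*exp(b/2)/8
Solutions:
 u(b) = C1 - b - 7*exp(b/2)/4


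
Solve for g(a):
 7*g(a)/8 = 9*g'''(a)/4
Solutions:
 g(a) = C3*exp(84^(1/3)*a/6) + (C1*sin(28^(1/3)*3^(5/6)*a/12) + C2*cos(28^(1/3)*3^(5/6)*a/12))*exp(-84^(1/3)*a/12)


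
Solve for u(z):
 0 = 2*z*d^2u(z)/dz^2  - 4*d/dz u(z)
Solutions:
 u(z) = C1 + C2*z^3


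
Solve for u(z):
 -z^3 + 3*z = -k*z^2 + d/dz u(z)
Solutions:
 u(z) = C1 + k*z^3/3 - z^4/4 + 3*z^2/2


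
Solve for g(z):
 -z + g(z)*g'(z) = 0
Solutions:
 g(z) = -sqrt(C1 + z^2)
 g(z) = sqrt(C1 + z^2)


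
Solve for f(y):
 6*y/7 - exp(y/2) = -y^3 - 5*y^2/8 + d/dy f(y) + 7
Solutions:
 f(y) = C1 + y^4/4 + 5*y^3/24 + 3*y^2/7 - 7*y - 2*exp(y/2)


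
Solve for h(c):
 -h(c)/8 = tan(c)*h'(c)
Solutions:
 h(c) = C1/sin(c)^(1/8)


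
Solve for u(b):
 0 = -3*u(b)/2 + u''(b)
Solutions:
 u(b) = C1*exp(-sqrt(6)*b/2) + C2*exp(sqrt(6)*b/2)


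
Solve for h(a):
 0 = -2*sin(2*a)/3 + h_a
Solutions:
 h(a) = C1 - cos(2*a)/3


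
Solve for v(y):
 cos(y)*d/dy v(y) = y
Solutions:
 v(y) = C1 + Integral(y/cos(y), y)


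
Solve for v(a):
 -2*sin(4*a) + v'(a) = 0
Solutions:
 v(a) = C1 - cos(4*a)/2


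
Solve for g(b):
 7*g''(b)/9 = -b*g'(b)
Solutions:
 g(b) = C1 + C2*erf(3*sqrt(14)*b/14)


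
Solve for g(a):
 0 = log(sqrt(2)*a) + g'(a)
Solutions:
 g(a) = C1 - a*log(a) - a*log(2)/2 + a


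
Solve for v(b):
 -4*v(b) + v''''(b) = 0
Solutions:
 v(b) = C1*exp(-sqrt(2)*b) + C2*exp(sqrt(2)*b) + C3*sin(sqrt(2)*b) + C4*cos(sqrt(2)*b)


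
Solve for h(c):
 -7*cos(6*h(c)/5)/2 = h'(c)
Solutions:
 7*c/2 - 5*log(sin(6*h(c)/5) - 1)/12 + 5*log(sin(6*h(c)/5) + 1)/12 = C1


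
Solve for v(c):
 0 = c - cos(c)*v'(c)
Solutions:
 v(c) = C1 + Integral(c/cos(c), c)


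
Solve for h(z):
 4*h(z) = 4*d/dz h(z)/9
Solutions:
 h(z) = C1*exp(9*z)


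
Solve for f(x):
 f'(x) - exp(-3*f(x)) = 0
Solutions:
 f(x) = log(C1 + 3*x)/3
 f(x) = log((-3^(1/3) - 3^(5/6)*I)*(C1 + x)^(1/3)/2)
 f(x) = log((-3^(1/3) + 3^(5/6)*I)*(C1 + x)^(1/3)/2)


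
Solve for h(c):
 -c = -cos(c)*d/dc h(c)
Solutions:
 h(c) = C1 + Integral(c/cos(c), c)


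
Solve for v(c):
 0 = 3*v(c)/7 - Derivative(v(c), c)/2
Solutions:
 v(c) = C1*exp(6*c/7)


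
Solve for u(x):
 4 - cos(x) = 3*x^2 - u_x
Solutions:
 u(x) = C1 + x^3 - 4*x + sin(x)


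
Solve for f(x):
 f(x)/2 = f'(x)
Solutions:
 f(x) = C1*exp(x/2)


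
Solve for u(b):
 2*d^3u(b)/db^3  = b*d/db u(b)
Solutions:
 u(b) = C1 + Integral(C2*airyai(2^(2/3)*b/2) + C3*airybi(2^(2/3)*b/2), b)


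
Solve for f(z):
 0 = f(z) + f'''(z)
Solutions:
 f(z) = C3*exp(-z) + (C1*sin(sqrt(3)*z/2) + C2*cos(sqrt(3)*z/2))*exp(z/2)


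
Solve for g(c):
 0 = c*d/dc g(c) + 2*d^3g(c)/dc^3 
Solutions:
 g(c) = C1 + Integral(C2*airyai(-2^(2/3)*c/2) + C3*airybi(-2^(2/3)*c/2), c)


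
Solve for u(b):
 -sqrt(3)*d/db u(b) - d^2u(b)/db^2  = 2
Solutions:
 u(b) = C1 + C2*exp(-sqrt(3)*b) - 2*sqrt(3)*b/3


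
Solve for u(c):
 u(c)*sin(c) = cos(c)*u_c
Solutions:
 u(c) = C1/cos(c)


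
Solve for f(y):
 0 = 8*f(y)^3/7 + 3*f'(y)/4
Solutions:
 f(y) = -sqrt(42)*sqrt(-1/(C1 - 32*y))/2
 f(y) = sqrt(42)*sqrt(-1/(C1 - 32*y))/2


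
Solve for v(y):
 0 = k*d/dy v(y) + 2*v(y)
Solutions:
 v(y) = C1*exp(-2*y/k)


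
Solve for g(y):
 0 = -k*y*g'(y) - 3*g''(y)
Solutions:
 g(y) = Piecewise((-sqrt(6)*sqrt(pi)*C1*erf(sqrt(6)*sqrt(k)*y/6)/(2*sqrt(k)) - C2, (k > 0) | (k < 0)), (-C1*y - C2, True))


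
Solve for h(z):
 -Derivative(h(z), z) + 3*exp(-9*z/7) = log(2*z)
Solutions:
 h(z) = C1 - z*log(z) + z*(1 - log(2)) - 7*exp(-9*z/7)/3


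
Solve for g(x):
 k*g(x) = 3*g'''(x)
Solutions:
 g(x) = C1*exp(3^(2/3)*k^(1/3)*x/3) + C2*exp(k^(1/3)*x*(-3^(2/3) + 3*3^(1/6)*I)/6) + C3*exp(-k^(1/3)*x*(3^(2/3) + 3*3^(1/6)*I)/6)


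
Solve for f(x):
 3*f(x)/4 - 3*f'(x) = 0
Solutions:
 f(x) = C1*exp(x/4)


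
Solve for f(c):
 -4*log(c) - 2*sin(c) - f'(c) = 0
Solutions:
 f(c) = C1 - 4*c*log(c) + 4*c + 2*cos(c)


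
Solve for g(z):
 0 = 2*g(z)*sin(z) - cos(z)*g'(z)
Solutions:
 g(z) = C1/cos(z)^2


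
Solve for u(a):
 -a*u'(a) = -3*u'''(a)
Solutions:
 u(a) = C1 + Integral(C2*airyai(3^(2/3)*a/3) + C3*airybi(3^(2/3)*a/3), a)


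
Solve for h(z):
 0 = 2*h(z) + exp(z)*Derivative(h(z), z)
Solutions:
 h(z) = C1*exp(2*exp(-z))


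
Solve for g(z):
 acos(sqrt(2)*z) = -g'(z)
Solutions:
 g(z) = C1 - z*acos(sqrt(2)*z) + sqrt(2)*sqrt(1 - 2*z^2)/2


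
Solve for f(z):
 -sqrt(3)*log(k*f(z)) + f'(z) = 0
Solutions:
 li(k*f(z))/k = C1 + sqrt(3)*z


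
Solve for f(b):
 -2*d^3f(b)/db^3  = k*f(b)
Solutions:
 f(b) = C1*exp(2^(2/3)*b*(-k)^(1/3)/2) + C2*exp(2^(2/3)*b*(-k)^(1/3)*(-1 + sqrt(3)*I)/4) + C3*exp(-2^(2/3)*b*(-k)^(1/3)*(1 + sqrt(3)*I)/4)


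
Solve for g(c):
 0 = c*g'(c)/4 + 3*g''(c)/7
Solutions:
 g(c) = C1 + C2*erf(sqrt(42)*c/12)


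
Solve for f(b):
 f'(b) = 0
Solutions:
 f(b) = C1


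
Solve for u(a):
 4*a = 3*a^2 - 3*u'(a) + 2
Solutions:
 u(a) = C1 + a^3/3 - 2*a^2/3 + 2*a/3


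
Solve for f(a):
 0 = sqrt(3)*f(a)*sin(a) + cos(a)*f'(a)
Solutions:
 f(a) = C1*cos(a)^(sqrt(3))


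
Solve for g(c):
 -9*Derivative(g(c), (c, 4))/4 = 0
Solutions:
 g(c) = C1 + C2*c + C3*c^2 + C4*c^3


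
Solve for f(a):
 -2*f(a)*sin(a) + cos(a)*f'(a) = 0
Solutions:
 f(a) = C1/cos(a)^2


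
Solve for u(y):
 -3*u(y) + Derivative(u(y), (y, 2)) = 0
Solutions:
 u(y) = C1*exp(-sqrt(3)*y) + C2*exp(sqrt(3)*y)


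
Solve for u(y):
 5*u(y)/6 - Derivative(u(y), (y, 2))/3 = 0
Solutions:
 u(y) = C1*exp(-sqrt(10)*y/2) + C2*exp(sqrt(10)*y/2)


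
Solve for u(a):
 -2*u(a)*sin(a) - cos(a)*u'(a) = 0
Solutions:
 u(a) = C1*cos(a)^2


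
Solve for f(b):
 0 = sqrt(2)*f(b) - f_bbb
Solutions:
 f(b) = C3*exp(2^(1/6)*b) + (C1*sin(2^(1/6)*sqrt(3)*b/2) + C2*cos(2^(1/6)*sqrt(3)*b/2))*exp(-2^(1/6)*b/2)


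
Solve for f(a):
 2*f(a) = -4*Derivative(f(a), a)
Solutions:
 f(a) = C1*exp(-a/2)


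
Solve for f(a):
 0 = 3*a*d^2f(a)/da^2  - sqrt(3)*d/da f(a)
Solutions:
 f(a) = C1 + C2*a^(sqrt(3)/3 + 1)


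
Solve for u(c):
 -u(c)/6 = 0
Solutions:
 u(c) = 0


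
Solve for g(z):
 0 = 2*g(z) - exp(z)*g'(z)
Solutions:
 g(z) = C1*exp(-2*exp(-z))


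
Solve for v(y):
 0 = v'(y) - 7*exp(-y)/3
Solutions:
 v(y) = C1 - 7*exp(-y)/3


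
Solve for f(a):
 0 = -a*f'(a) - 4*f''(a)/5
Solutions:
 f(a) = C1 + C2*erf(sqrt(10)*a/4)


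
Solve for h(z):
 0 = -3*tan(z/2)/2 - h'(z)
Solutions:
 h(z) = C1 + 3*log(cos(z/2))


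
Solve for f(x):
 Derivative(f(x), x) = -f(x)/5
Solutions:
 f(x) = C1*exp(-x/5)


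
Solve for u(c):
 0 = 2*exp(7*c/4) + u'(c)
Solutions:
 u(c) = C1 - 8*exp(7*c/4)/7


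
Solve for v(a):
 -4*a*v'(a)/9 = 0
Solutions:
 v(a) = C1


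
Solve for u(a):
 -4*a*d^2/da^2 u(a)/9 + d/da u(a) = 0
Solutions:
 u(a) = C1 + C2*a^(13/4)


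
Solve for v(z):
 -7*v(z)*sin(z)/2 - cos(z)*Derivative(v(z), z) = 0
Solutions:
 v(z) = C1*cos(z)^(7/2)


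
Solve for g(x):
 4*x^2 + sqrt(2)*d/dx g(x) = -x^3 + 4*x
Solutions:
 g(x) = C1 - sqrt(2)*x^4/8 - 2*sqrt(2)*x^3/3 + sqrt(2)*x^2


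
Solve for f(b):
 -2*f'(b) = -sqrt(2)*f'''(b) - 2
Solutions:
 f(b) = C1 + C2*exp(-2^(1/4)*b) + C3*exp(2^(1/4)*b) + b


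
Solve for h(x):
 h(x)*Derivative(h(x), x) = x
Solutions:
 h(x) = -sqrt(C1 + x^2)
 h(x) = sqrt(C1 + x^2)


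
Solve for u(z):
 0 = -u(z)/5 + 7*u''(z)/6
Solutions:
 u(z) = C1*exp(-sqrt(210)*z/35) + C2*exp(sqrt(210)*z/35)


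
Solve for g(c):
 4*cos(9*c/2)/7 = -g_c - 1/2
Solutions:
 g(c) = C1 - c/2 - 8*sin(9*c/2)/63


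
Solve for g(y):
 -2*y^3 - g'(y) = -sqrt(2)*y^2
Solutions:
 g(y) = C1 - y^4/2 + sqrt(2)*y^3/3


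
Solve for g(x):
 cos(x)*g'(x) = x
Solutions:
 g(x) = C1 + Integral(x/cos(x), x)


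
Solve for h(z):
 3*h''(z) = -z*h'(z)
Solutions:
 h(z) = C1 + C2*erf(sqrt(6)*z/6)


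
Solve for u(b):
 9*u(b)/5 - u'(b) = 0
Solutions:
 u(b) = C1*exp(9*b/5)


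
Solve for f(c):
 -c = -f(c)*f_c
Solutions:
 f(c) = -sqrt(C1 + c^2)
 f(c) = sqrt(C1 + c^2)


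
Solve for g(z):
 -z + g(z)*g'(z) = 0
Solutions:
 g(z) = -sqrt(C1 + z^2)
 g(z) = sqrt(C1 + z^2)


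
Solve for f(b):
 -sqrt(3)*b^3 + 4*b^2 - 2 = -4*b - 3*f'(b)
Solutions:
 f(b) = C1 + sqrt(3)*b^4/12 - 4*b^3/9 - 2*b^2/3 + 2*b/3


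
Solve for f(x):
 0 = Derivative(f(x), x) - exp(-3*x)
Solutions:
 f(x) = C1 - exp(-3*x)/3


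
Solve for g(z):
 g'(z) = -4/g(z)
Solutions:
 g(z) = -sqrt(C1 - 8*z)
 g(z) = sqrt(C1 - 8*z)


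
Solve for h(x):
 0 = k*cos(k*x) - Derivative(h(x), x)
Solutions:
 h(x) = C1 + sin(k*x)


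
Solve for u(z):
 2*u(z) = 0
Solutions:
 u(z) = 0


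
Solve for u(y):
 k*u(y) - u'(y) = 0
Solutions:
 u(y) = C1*exp(k*y)


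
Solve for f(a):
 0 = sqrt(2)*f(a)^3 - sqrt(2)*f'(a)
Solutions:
 f(a) = -sqrt(2)*sqrt(-1/(C1 + a))/2
 f(a) = sqrt(2)*sqrt(-1/(C1 + a))/2


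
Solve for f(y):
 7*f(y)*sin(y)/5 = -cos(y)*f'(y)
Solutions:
 f(y) = C1*cos(y)^(7/5)


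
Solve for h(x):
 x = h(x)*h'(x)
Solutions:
 h(x) = -sqrt(C1 + x^2)
 h(x) = sqrt(C1 + x^2)


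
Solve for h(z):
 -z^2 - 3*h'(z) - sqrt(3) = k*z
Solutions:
 h(z) = C1 - k*z^2/6 - z^3/9 - sqrt(3)*z/3


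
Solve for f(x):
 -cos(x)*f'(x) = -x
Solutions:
 f(x) = C1 + Integral(x/cos(x), x)


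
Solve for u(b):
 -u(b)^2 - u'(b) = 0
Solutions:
 u(b) = 1/(C1 + b)


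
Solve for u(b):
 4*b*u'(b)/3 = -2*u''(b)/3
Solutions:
 u(b) = C1 + C2*erf(b)


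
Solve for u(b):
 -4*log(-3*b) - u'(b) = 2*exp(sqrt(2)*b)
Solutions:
 u(b) = C1 - 4*b*log(-b) + 4*b*(1 - log(3)) - sqrt(2)*exp(sqrt(2)*b)


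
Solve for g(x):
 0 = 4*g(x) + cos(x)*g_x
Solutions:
 g(x) = C1*(sin(x)^2 - 2*sin(x) + 1)/(sin(x)^2 + 2*sin(x) + 1)


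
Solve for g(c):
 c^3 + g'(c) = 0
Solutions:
 g(c) = C1 - c^4/4


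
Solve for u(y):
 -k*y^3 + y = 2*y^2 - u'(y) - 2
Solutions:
 u(y) = C1 + k*y^4/4 + 2*y^3/3 - y^2/2 - 2*y


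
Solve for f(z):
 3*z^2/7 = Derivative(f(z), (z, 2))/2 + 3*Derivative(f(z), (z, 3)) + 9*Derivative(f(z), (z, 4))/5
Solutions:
 f(z) = C1 + C2*z + C3*exp(z*(-5 + sqrt(15))/6) + C4*exp(-z*(sqrt(15) + 5)/6) + z^4/14 - 12*z^3/7 + 972*z^2/35


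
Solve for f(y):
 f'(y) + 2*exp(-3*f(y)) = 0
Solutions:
 f(y) = log(C1 - 6*y)/3
 f(y) = log((-3^(1/3) - 3^(5/6)*I)*(C1 - 2*y)^(1/3)/2)
 f(y) = log((-3^(1/3) + 3^(5/6)*I)*(C1 - 2*y)^(1/3)/2)


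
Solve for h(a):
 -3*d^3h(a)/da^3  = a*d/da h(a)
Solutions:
 h(a) = C1 + Integral(C2*airyai(-3^(2/3)*a/3) + C3*airybi(-3^(2/3)*a/3), a)


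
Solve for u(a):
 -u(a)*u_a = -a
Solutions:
 u(a) = -sqrt(C1 + a^2)
 u(a) = sqrt(C1 + a^2)


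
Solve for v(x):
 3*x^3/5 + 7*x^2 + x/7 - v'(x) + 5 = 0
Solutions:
 v(x) = C1 + 3*x^4/20 + 7*x^3/3 + x^2/14 + 5*x


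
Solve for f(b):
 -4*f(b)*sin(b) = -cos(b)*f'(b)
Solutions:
 f(b) = C1/cos(b)^4


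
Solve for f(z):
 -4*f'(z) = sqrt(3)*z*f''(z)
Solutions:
 f(z) = C1 + C2*z^(1 - 4*sqrt(3)/3)


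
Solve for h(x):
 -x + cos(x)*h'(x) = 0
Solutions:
 h(x) = C1 + Integral(x/cos(x), x)


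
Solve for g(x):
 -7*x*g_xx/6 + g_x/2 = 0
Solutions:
 g(x) = C1 + C2*x^(10/7)


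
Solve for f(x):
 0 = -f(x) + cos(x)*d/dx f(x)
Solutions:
 f(x) = C1*sqrt(sin(x) + 1)/sqrt(sin(x) - 1)


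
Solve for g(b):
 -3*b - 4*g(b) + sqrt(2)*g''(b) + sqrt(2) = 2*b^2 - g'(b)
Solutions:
 g(b) = C1*exp(sqrt(2)*b*(-1 + sqrt(1 + 16*sqrt(2)))/4) + C2*exp(-sqrt(2)*b*(1 + sqrt(1 + 16*sqrt(2)))/4) - b^2/2 - b - 1/4


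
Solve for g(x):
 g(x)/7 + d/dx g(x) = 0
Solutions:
 g(x) = C1*exp(-x/7)


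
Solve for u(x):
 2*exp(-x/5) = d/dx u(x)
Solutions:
 u(x) = C1 - 10*exp(-x/5)


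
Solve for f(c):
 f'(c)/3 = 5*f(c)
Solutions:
 f(c) = C1*exp(15*c)


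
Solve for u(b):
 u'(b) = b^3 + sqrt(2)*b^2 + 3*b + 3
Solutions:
 u(b) = C1 + b^4/4 + sqrt(2)*b^3/3 + 3*b^2/2 + 3*b


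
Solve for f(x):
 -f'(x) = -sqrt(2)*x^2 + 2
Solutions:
 f(x) = C1 + sqrt(2)*x^3/3 - 2*x


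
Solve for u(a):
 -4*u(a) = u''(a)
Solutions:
 u(a) = C1*sin(2*a) + C2*cos(2*a)


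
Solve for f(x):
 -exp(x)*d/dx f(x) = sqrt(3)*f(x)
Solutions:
 f(x) = C1*exp(sqrt(3)*exp(-x))


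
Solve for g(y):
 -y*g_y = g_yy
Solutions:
 g(y) = C1 + C2*erf(sqrt(2)*y/2)


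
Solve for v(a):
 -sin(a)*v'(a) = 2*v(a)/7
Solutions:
 v(a) = C1*(cos(a) + 1)^(1/7)/(cos(a) - 1)^(1/7)


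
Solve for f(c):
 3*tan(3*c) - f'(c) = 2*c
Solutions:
 f(c) = C1 - c^2 - log(cos(3*c))


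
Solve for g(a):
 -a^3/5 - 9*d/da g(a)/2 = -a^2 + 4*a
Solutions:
 g(a) = C1 - a^4/90 + 2*a^3/27 - 4*a^2/9


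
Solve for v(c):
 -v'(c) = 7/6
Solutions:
 v(c) = C1 - 7*c/6


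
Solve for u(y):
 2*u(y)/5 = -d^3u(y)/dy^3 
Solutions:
 u(y) = C3*exp(-2^(1/3)*5^(2/3)*y/5) + (C1*sin(2^(1/3)*sqrt(3)*5^(2/3)*y/10) + C2*cos(2^(1/3)*sqrt(3)*5^(2/3)*y/10))*exp(2^(1/3)*5^(2/3)*y/10)


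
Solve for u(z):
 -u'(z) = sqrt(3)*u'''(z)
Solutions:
 u(z) = C1 + C2*sin(3^(3/4)*z/3) + C3*cos(3^(3/4)*z/3)


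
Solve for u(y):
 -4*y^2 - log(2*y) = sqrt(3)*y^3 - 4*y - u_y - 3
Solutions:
 u(y) = C1 + sqrt(3)*y^4/4 + 4*y^3/3 - 2*y^2 + y*log(y) - 4*y + y*log(2)


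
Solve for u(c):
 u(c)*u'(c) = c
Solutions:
 u(c) = -sqrt(C1 + c^2)
 u(c) = sqrt(C1 + c^2)


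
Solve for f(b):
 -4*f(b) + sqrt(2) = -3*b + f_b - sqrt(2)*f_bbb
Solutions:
 f(b) = C1*exp(-b*(sqrt(2)/(sqrt(2 - sqrt(2)/108) + sqrt(2))^(1/3) + 6*(sqrt(2 - sqrt(2)/108) + sqrt(2))^(1/3))/12)*sin(b*(-sqrt(6)/(sqrt(2 - sqrt(2)/108) + sqrt(2))^(1/3) + 6*sqrt(3)*(sqrt(2 - sqrt(2)/108) + sqrt(2))^(1/3))/12) + C2*exp(-b*(sqrt(2)/(sqrt(2 - sqrt(2)/108) + sqrt(2))^(1/3) + 6*(sqrt(2 - sqrt(2)/108) + sqrt(2))^(1/3))/12)*cos(b*(-sqrt(6)/(sqrt(2 - sqrt(2)/108) + sqrt(2))^(1/3) + 6*sqrt(3)*(sqrt(2 - sqrt(2)/108) + sqrt(2))^(1/3))/12) + C3*exp(b*(sqrt(2)/(6*(sqrt(2 - sqrt(2)/108) + sqrt(2))^(1/3)) + (sqrt(2 - sqrt(2)/108) + sqrt(2))^(1/3))) + 3*b/4 - 3/16 + sqrt(2)/4


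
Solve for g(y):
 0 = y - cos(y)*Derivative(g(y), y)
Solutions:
 g(y) = C1 + Integral(y/cos(y), y)


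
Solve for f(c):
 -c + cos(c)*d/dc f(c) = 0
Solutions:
 f(c) = C1 + Integral(c/cos(c), c)


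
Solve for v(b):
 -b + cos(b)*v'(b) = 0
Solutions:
 v(b) = C1 + Integral(b/cos(b), b)


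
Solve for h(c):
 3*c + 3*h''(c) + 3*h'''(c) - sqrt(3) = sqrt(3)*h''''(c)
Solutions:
 h(c) = C1 + C2*c + C3*exp(c*(sqrt(3) + sqrt(3 + 4*sqrt(3)))/2) + C4*exp(c*(-sqrt(3 + 4*sqrt(3)) + sqrt(3))/2) - c^3/6 + c^2*(sqrt(3) + 3)/6


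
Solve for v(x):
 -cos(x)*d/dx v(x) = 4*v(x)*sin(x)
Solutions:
 v(x) = C1*cos(x)^4


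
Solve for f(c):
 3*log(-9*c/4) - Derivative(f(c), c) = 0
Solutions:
 f(c) = C1 + 3*c*log(-c) + 3*c*(-2*log(2) - 1 + 2*log(3))


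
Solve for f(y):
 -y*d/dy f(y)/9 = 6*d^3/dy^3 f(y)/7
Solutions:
 f(y) = C1 + Integral(C2*airyai(-2^(2/3)*7^(1/3)*y/6) + C3*airybi(-2^(2/3)*7^(1/3)*y/6), y)


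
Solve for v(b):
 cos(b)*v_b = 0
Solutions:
 v(b) = C1


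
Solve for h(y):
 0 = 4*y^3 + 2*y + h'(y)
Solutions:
 h(y) = C1 - y^4 - y^2


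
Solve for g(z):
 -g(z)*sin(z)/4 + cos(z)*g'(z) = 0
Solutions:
 g(z) = C1/cos(z)^(1/4)


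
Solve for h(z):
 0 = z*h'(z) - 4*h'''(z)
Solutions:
 h(z) = C1 + Integral(C2*airyai(2^(1/3)*z/2) + C3*airybi(2^(1/3)*z/2), z)


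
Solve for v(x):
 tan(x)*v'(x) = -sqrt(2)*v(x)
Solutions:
 v(x) = C1/sin(x)^(sqrt(2))


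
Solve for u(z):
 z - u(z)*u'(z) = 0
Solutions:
 u(z) = -sqrt(C1 + z^2)
 u(z) = sqrt(C1 + z^2)


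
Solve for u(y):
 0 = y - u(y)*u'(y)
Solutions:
 u(y) = -sqrt(C1 + y^2)
 u(y) = sqrt(C1 + y^2)


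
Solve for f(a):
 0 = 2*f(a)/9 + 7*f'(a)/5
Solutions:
 f(a) = C1*exp(-10*a/63)


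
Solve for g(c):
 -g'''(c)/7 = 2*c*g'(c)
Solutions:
 g(c) = C1 + Integral(C2*airyai(-14^(1/3)*c) + C3*airybi(-14^(1/3)*c), c)


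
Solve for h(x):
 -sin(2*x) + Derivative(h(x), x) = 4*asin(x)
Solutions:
 h(x) = C1 + 4*x*asin(x) + 4*sqrt(1 - x^2) - cos(2*x)/2


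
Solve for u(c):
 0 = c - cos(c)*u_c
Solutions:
 u(c) = C1 + Integral(c/cos(c), c)


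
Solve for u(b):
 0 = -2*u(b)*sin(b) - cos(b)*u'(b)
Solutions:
 u(b) = C1*cos(b)^2


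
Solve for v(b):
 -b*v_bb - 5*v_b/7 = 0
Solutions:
 v(b) = C1 + C2*b^(2/7)


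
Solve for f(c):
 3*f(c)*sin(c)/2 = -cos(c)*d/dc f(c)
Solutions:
 f(c) = C1*cos(c)^(3/2)


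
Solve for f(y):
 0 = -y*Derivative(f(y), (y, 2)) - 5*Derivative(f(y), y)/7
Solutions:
 f(y) = C1 + C2*y^(2/7)


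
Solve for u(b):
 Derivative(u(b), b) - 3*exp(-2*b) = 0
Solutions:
 u(b) = C1 - 3*exp(-2*b)/2


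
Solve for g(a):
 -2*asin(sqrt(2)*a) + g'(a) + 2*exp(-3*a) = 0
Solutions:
 g(a) = C1 + 2*a*asin(sqrt(2)*a) + sqrt(2)*sqrt(1 - 2*a^2) + 2*exp(-3*a)/3


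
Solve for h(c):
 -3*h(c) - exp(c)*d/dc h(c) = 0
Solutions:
 h(c) = C1*exp(3*exp(-c))


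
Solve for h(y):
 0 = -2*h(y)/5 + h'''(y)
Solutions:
 h(y) = C3*exp(2^(1/3)*5^(2/3)*y/5) + (C1*sin(2^(1/3)*sqrt(3)*5^(2/3)*y/10) + C2*cos(2^(1/3)*sqrt(3)*5^(2/3)*y/10))*exp(-2^(1/3)*5^(2/3)*y/10)


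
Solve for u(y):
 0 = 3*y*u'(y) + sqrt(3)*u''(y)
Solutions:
 u(y) = C1 + C2*erf(sqrt(2)*3^(1/4)*y/2)


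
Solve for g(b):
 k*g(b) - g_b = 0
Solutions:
 g(b) = C1*exp(b*k)


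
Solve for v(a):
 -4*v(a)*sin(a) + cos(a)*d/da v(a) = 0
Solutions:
 v(a) = C1/cos(a)^4


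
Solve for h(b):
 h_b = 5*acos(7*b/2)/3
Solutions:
 h(b) = C1 + 5*b*acos(7*b/2)/3 - 5*sqrt(4 - 49*b^2)/21


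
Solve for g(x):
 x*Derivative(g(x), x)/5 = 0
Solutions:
 g(x) = C1


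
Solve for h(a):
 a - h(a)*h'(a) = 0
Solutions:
 h(a) = -sqrt(C1 + a^2)
 h(a) = sqrt(C1 + a^2)


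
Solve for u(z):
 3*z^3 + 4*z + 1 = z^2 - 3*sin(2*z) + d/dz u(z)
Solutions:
 u(z) = C1 + 3*z^4/4 - z^3/3 + 2*z^2 + z - 3*cos(2*z)/2


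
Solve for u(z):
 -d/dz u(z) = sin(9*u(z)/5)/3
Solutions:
 z/3 + 5*log(cos(9*u(z)/5) - 1)/18 - 5*log(cos(9*u(z)/5) + 1)/18 = C1


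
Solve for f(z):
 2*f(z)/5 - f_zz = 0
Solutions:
 f(z) = C1*exp(-sqrt(10)*z/5) + C2*exp(sqrt(10)*z/5)


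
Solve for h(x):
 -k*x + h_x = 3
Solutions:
 h(x) = C1 + k*x^2/2 + 3*x


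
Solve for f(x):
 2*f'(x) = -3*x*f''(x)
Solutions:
 f(x) = C1 + C2*x^(1/3)


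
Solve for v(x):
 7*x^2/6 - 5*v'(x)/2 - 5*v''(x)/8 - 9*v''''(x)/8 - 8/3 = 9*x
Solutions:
 v(x) = C1 + C2*exp(-5^(1/3)*x*(-3*(6 + sqrt(2931)/9)^(1/3) + 5^(1/3)/(6 + sqrt(2931)/9)^(1/3))/18)*sin(sqrt(3)*x*(5/(30 + 5*sqrt(2931)/9)^(1/3) + 3*(30 + 5*sqrt(2931)/9)^(1/3))/18) + C3*exp(-5^(1/3)*x*(-3*(6 + sqrt(2931)/9)^(1/3) + 5^(1/3)/(6 + sqrt(2931)/9)^(1/3))/18)*cos(sqrt(3)*x*(5/(30 + 5*sqrt(2931)/9)^(1/3) + 3*(30 + 5*sqrt(2931)/9)^(1/3))/18) + C4*exp(5^(1/3)*x*(-3*(6 + sqrt(2931)/9)^(1/3) + 5^(1/3)/(6 + sqrt(2931)/9)^(1/3))/9) + 7*x^3/45 - 23*x^2/12 - 13*x/120


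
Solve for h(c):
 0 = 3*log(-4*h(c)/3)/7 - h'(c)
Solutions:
 -7*Integral(1/(log(-_y) - log(3) + 2*log(2)), (_y, h(c)))/3 = C1 - c


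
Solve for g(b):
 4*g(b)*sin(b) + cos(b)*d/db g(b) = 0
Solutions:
 g(b) = C1*cos(b)^4


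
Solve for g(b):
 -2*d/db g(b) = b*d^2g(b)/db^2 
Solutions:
 g(b) = C1 + C2/b


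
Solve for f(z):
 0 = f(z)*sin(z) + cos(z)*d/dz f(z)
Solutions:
 f(z) = C1*cos(z)


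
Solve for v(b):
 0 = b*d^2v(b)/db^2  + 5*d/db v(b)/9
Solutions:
 v(b) = C1 + C2*b^(4/9)


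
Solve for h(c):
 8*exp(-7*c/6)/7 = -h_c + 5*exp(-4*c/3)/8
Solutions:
 h(c) = C1 - 15*exp(-4*c/3)/32 + 48*exp(-7*c/6)/49


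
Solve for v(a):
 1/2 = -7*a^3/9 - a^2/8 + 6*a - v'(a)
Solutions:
 v(a) = C1 - 7*a^4/36 - a^3/24 + 3*a^2 - a/2


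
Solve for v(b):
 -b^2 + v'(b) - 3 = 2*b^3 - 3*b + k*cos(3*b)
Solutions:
 v(b) = C1 + b^4/2 + b^3/3 - 3*b^2/2 + 3*b + k*sin(3*b)/3


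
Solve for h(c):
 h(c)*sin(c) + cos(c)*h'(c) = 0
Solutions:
 h(c) = C1*cos(c)


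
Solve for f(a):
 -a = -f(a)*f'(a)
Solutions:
 f(a) = -sqrt(C1 + a^2)
 f(a) = sqrt(C1 + a^2)


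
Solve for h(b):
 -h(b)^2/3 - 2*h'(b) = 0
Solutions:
 h(b) = 6/(C1 + b)


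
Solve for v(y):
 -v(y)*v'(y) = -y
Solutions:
 v(y) = -sqrt(C1 + y^2)
 v(y) = sqrt(C1 + y^2)


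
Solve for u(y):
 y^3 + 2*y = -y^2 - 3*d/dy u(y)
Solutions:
 u(y) = C1 - y^4/12 - y^3/9 - y^2/3


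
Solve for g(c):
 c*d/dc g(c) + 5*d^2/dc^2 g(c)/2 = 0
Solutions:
 g(c) = C1 + C2*erf(sqrt(5)*c/5)


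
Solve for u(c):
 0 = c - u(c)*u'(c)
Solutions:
 u(c) = -sqrt(C1 + c^2)
 u(c) = sqrt(C1 + c^2)


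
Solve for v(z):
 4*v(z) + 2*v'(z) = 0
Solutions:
 v(z) = C1*exp(-2*z)


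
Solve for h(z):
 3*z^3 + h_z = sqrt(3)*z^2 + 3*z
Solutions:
 h(z) = C1 - 3*z^4/4 + sqrt(3)*z^3/3 + 3*z^2/2


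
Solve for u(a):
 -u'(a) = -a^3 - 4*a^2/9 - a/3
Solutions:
 u(a) = C1 + a^4/4 + 4*a^3/27 + a^2/6


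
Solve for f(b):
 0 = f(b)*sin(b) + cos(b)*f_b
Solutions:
 f(b) = C1*cos(b)


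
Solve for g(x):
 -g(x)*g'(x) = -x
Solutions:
 g(x) = -sqrt(C1 + x^2)
 g(x) = sqrt(C1 + x^2)


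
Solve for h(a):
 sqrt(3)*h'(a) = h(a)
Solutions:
 h(a) = C1*exp(sqrt(3)*a/3)


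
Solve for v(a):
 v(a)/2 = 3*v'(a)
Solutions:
 v(a) = C1*exp(a/6)


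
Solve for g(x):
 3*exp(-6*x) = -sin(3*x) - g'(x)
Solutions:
 g(x) = C1 + cos(3*x)/3 + exp(-6*x)/2


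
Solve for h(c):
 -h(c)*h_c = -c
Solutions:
 h(c) = -sqrt(C1 + c^2)
 h(c) = sqrt(C1 + c^2)


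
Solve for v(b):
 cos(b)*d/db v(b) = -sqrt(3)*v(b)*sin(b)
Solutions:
 v(b) = C1*cos(b)^(sqrt(3))


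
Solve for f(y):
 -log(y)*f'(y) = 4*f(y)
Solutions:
 f(y) = C1*exp(-4*li(y))


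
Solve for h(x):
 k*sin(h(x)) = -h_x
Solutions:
 h(x) = -acos((-C1 - exp(2*k*x))/(C1 - exp(2*k*x))) + 2*pi
 h(x) = acos((-C1 - exp(2*k*x))/(C1 - exp(2*k*x)))


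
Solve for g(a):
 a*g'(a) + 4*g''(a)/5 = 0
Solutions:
 g(a) = C1 + C2*erf(sqrt(10)*a/4)


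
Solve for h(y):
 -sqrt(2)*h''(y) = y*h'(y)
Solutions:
 h(y) = C1 + C2*erf(2^(1/4)*y/2)


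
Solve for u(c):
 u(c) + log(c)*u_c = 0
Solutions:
 u(c) = C1*exp(-li(c))


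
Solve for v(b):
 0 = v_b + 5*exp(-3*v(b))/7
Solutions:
 v(b) = log(C1 - 15*b/7)/3
 v(b) = log((-1 - sqrt(3)*I)*(C1 - 15*b/7)^(1/3)/2)
 v(b) = log((-1 + sqrt(3)*I)*(C1 - 15*b/7)^(1/3)/2)


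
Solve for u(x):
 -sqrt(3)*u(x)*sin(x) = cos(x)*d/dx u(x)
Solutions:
 u(x) = C1*cos(x)^(sqrt(3))


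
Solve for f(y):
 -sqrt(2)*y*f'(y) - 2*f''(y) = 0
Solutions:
 f(y) = C1 + C2*erf(2^(1/4)*y/2)


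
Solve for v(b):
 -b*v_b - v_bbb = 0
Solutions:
 v(b) = C1 + Integral(C2*airyai(-b) + C3*airybi(-b), b)


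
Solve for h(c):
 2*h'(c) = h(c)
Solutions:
 h(c) = C1*exp(c/2)


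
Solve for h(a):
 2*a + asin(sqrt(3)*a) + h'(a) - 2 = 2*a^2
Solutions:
 h(a) = C1 + 2*a^3/3 - a^2 - a*asin(sqrt(3)*a) + 2*a - sqrt(3)*sqrt(1 - 3*a^2)/3


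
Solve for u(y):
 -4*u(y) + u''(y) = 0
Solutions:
 u(y) = C1*exp(-2*y) + C2*exp(2*y)


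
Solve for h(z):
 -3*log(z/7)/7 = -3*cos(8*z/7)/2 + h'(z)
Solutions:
 h(z) = C1 - 3*z*log(z)/7 + 3*z/7 + 3*z*log(7)/7 + 21*sin(8*z/7)/16


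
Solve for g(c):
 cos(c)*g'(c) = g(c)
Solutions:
 g(c) = C1*sqrt(sin(c) + 1)/sqrt(sin(c) - 1)


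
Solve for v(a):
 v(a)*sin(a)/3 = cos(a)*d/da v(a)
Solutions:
 v(a) = C1/cos(a)^(1/3)


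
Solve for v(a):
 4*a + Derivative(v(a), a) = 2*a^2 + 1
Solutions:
 v(a) = C1 + 2*a^3/3 - 2*a^2 + a


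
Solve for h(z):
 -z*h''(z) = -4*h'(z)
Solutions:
 h(z) = C1 + C2*z^5


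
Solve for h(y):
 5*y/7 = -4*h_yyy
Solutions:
 h(y) = C1 + C2*y + C3*y^2 - 5*y^4/672


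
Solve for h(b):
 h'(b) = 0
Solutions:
 h(b) = C1


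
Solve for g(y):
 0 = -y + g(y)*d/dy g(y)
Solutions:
 g(y) = -sqrt(C1 + y^2)
 g(y) = sqrt(C1 + y^2)


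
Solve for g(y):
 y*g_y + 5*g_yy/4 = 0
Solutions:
 g(y) = C1 + C2*erf(sqrt(10)*y/5)


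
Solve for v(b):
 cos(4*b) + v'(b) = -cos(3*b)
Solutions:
 v(b) = C1 - sin(3*b)/3 - sin(4*b)/4


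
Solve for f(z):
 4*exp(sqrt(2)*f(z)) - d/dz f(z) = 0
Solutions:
 f(z) = sqrt(2)*(2*log(-1/(C1 + 4*z)) - log(2))/4


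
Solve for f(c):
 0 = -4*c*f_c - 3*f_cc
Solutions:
 f(c) = C1 + C2*erf(sqrt(6)*c/3)


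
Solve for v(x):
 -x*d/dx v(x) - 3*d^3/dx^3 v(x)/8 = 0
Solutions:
 v(x) = C1 + Integral(C2*airyai(-2*3^(2/3)*x/3) + C3*airybi(-2*3^(2/3)*x/3), x)


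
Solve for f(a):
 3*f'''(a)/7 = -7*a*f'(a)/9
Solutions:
 f(a) = C1 + Integral(C2*airyai(-7^(2/3)*a/3) + C3*airybi(-7^(2/3)*a/3), a)


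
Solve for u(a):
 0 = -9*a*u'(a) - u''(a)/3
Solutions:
 u(a) = C1 + C2*erf(3*sqrt(6)*a/2)


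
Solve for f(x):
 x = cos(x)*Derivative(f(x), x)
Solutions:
 f(x) = C1 + Integral(x/cos(x), x)


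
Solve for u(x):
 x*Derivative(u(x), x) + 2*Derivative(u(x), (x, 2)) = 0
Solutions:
 u(x) = C1 + C2*erf(x/2)


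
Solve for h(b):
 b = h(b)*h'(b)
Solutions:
 h(b) = -sqrt(C1 + b^2)
 h(b) = sqrt(C1 + b^2)


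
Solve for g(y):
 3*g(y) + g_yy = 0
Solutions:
 g(y) = C1*sin(sqrt(3)*y) + C2*cos(sqrt(3)*y)


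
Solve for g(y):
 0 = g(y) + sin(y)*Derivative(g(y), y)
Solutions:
 g(y) = C1*sqrt(cos(y) + 1)/sqrt(cos(y) - 1)


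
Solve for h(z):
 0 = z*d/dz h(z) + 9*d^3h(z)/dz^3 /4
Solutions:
 h(z) = C1 + Integral(C2*airyai(-2^(2/3)*3^(1/3)*z/3) + C3*airybi(-2^(2/3)*3^(1/3)*z/3), z)


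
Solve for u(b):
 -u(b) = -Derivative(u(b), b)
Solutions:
 u(b) = C1*exp(b)


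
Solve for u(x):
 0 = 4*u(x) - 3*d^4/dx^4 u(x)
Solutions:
 u(x) = C1*exp(-sqrt(2)*3^(3/4)*x/3) + C2*exp(sqrt(2)*3^(3/4)*x/3) + C3*sin(sqrt(2)*3^(3/4)*x/3) + C4*cos(sqrt(2)*3^(3/4)*x/3)


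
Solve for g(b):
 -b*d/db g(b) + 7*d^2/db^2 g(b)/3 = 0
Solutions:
 g(b) = C1 + C2*erfi(sqrt(42)*b/14)


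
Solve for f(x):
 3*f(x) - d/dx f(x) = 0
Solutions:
 f(x) = C1*exp(3*x)


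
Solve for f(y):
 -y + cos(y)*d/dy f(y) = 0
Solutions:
 f(y) = C1 + Integral(y/cos(y), y)


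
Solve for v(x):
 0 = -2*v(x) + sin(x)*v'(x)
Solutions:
 v(x) = C1*(cos(x) - 1)/(cos(x) + 1)


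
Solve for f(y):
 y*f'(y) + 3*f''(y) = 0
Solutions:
 f(y) = C1 + C2*erf(sqrt(6)*y/6)


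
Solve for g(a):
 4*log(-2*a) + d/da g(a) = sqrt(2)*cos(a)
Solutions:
 g(a) = C1 - 4*a*log(-a) - 4*a*log(2) + 4*a + sqrt(2)*sin(a)


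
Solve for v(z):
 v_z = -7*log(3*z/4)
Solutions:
 v(z) = C1 - 7*z*log(z) + z*log(16384/2187) + 7*z


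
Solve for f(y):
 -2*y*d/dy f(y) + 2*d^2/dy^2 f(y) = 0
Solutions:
 f(y) = C1 + C2*erfi(sqrt(2)*y/2)


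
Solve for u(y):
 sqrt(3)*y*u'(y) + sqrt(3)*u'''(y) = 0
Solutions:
 u(y) = C1 + Integral(C2*airyai(-y) + C3*airybi(-y), y)


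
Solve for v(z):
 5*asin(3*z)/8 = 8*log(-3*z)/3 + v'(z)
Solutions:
 v(z) = C1 - 8*z*log(-z)/3 + 5*z*asin(3*z)/8 - 8*z*log(3)/3 + 8*z/3 + 5*sqrt(1 - 9*z^2)/24


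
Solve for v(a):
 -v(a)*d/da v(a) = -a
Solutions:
 v(a) = -sqrt(C1 + a^2)
 v(a) = sqrt(C1 + a^2)


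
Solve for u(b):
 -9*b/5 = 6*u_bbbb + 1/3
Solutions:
 u(b) = C1 + C2*b + C3*b^2 + C4*b^3 - b^5/400 - b^4/432


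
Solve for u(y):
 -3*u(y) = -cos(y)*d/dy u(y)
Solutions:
 u(y) = C1*(sin(y) + 1)^(3/2)/(sin(y) - 1)^(3/2)


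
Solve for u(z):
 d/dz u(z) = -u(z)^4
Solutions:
 u(z) = (-3^(2/3) - 3*3^(1/6)*I)*(1/(C1 + z))^(1/3)/6
 u(z) = (-3^(2/3) + 3*3^(1/6)*I)*(1/(C1 + z))^(1/3)/6
 u(z) = (1/(C1 + 3*z))^(1/3)


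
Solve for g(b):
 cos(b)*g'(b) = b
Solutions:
 g(b) = C1 + Integral(b/cos(b), b)


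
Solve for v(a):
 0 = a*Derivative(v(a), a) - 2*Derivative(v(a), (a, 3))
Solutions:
 v(a) = C1 + Integral(C2*airyai(2^(2/3)*a/2) + C3*airybi(2^(2/3)*a/2), a)


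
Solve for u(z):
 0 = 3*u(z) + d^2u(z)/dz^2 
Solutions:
 u(z) = C1*sin(sqrt(3)*z) + C2*cos(sqrt(3)*z)


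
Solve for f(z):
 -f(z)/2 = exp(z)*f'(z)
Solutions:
 f(z) = C1*exp(exp(-z)/2)


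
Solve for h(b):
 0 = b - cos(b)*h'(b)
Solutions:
 h(b) = C1 + Integral(b/cos(b), b)


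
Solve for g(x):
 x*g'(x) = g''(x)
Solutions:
 g(x) = C1 + C2*erfi(sqrt(2)*x/2)


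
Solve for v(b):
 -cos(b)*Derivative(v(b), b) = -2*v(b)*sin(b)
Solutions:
 v(b) = C1/cos(b)^2


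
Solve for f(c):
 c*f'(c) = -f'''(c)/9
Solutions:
 f(c) = C1 + Integral(C2*airyai(-3^(2/3)*c) + C3*airybi(-3^(2/3)*c), c)


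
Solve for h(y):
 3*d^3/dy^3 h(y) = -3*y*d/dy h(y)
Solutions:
 h(y) = C1 + Integral(C2*airyai(-y) + C3*airybi(-y), y)


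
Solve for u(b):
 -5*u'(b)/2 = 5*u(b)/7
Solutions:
 u(b) = C1*exp(-2*b/7)


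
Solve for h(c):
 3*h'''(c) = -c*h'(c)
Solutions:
 h(c) = C1 + Integral(C2*airyai(-3^(2/3)*c/3) + C3*airybi(-3^(2/3)*c/3), c)


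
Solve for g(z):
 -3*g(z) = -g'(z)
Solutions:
 g(z) = C1*exp(3*z)


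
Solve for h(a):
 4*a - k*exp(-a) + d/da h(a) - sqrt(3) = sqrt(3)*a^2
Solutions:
 h(a) = C1 + sqrt(3)*a^3/3 - 2*a^2 + sqrt(3)*a - k*exp(-a)


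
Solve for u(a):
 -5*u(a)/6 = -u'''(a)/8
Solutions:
 u(a) = C3*exp(20^(1/3)*3^(2/3)*a/3) + (C1*sin(20^(1/3)*3^(1/6)*a/2) + C2*cos(20^(1/3)*3^(1/6)*a/2))*exp(-20^(1/3)*3^(2/3)*a/6)


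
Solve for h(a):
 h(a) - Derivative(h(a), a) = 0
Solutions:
 h(a) = C1*exp(a)


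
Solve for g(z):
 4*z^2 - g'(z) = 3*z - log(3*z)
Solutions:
 g(z) = C1 + 4*z^3/3 - 3*z^2/2 + z*log(z) - z + z*log(3)


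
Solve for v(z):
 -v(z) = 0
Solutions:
 v(z) = 0


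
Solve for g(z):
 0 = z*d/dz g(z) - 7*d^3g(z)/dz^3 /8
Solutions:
 g(z) = C1 + Integral(C2*airyai(2*7^(2/3)*z/7) + C3*airybi(2*7^(2/3)*z/7), z)


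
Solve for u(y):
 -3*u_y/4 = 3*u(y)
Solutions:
 u(y) = C1*exp(-4*y)


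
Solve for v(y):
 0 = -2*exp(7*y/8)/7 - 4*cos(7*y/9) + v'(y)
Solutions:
 v(y) = C1 + 16*exp(7*y/8)/49 + 36*sin(7*y/9)/7


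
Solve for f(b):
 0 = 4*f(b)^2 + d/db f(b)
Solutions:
 f(b) = 1/(C1 + 4*b)


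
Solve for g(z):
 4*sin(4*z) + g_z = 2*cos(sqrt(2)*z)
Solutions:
 g(z) = C1 + sqrt(2)*sin(sqrt(2)*z) + cos(4*z)


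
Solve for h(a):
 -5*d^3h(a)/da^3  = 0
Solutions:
 h(a) = C1 + C2*a + C3*a^2


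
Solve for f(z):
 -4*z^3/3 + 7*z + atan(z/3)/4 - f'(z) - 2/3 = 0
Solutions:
 f(z) = C1 - z^4/3 + 7*z^2/2 + z*atan(z/3)/4 - 2*z/3 - 3*log(z^2 + 9)/8


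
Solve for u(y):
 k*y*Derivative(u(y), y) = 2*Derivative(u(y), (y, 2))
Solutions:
 u(y) = Piecewise((-sqrt(pi)*C1*erf(y*sqrt(-k)/2)/sqrt(-k) - C2, (k > 0) | (k < 0)), (-C1*y - C2, True))


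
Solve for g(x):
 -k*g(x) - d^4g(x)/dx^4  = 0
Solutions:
 g(x) = C1*exp(-x*(-k)^(1/4)) + C2*exp(x*(-k)^(1/4)) + C3*exp(-I*x*(-k)^(1/4)) + C4*exp(I*x*(-k)^(1/4))


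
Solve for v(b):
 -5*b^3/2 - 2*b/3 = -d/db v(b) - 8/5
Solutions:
 v(b) = C1 + 5*b^4/8 + b^2/3 - 8*b/5


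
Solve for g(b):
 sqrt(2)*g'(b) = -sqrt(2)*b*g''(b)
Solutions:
 g(b) = C1 + C2*log(b)


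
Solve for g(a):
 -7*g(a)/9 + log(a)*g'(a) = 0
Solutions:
 g(a) = C1*exp(7*li(a)/9)


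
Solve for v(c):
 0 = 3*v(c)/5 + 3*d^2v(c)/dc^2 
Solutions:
 v(c) = C1*sin(sqrt(5)*c/5) + C2*cos(sqrt(5)*c/5)


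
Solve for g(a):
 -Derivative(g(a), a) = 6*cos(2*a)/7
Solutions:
 g(a) = C1 - 3*sin(2*a)/7


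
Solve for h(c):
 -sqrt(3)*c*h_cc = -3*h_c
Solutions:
 h(c) = C1 + C2*c^(1 + sqrt(3))


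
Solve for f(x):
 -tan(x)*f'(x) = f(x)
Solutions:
 f(x) = C1/sin(x)


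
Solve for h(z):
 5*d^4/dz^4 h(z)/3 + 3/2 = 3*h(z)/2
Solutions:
 h(z) = C1*exp(-10^(3/4)*sqrt(3)*z/10) + C2*exp(10^(3/4)*sqrt(3)*z/10) + C3*sin(10^(3/4)*sqrt(3)*z/10) + C4*cos(10^(3/4)*sqrt(3)*z/10) + 1


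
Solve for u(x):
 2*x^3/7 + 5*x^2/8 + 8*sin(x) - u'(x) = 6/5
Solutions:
 u(x) = C1 + x^4/14 + 5*x^3/24 - 6*x/5 - 8*cos(x)


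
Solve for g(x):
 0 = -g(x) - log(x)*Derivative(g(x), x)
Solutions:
 g(x) = C1*exp(-li(x))


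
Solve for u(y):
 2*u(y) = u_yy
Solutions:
 u(y) = C1*exp(-sqrt(2)*y) + C2*exp(sqrt(2)*y)


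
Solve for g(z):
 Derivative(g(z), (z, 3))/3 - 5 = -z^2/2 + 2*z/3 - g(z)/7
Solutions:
 g(z) = C3*exp(-3^(1/3)*7^(2/3)*z/7) - 7*z^2/2 + 14*z/3 + (C1*sin(3^(5/6)*7^(2/3)*z/14) + C2*cos(3^(5/6)*7^(2/3)*z/14))*exp(3^(1/3)*7^(2/3)*z/14) + 35


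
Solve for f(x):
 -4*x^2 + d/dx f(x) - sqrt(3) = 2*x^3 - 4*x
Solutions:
 f(x) = C1 + x^4/2 + 4*x^3/3 - 2*x^2 + sqrt(3)*x


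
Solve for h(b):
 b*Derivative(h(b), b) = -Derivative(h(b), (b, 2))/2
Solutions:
 h(b) = C1 + C2*erf(b)


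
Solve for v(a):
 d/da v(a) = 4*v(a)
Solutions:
 v(a) = C1*exp(4*a)


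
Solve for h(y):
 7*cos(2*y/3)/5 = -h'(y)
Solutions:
 h(y) = C1 - 21*sin(2*y/3)/10


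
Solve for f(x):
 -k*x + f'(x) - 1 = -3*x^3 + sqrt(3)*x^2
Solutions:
 f(x) = C1 + k*x^2/2 - 3*x^4/4 + sqrt(3)*x^3/3 + x


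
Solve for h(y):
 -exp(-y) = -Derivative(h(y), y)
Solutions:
 h(y) = C1 - exp(-y)


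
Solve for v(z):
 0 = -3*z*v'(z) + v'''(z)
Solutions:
 v(z) = C1 + Integral(C2*airyai(3^(1/3)*z) + C3*airybi(3^(1/3)*z), z)


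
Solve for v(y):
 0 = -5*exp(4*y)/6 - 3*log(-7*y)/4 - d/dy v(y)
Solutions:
 v(y) = C1 - 3*y*log(-y)/4 + 3*y*(1 - log(7))/4 - 5*exp(4*y)/24


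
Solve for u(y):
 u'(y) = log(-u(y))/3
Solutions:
 -li(-u(y)) = C1 + y/3


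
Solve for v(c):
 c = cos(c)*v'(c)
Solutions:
 v(c) = C1 + Integral(c/cos(c), c)


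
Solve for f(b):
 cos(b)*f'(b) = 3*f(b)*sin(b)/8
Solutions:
 f(b) = C1/cos(b)^(3/8)


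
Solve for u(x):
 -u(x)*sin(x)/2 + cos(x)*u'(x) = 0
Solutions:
 u(x) = C1/sqrt(cos(x))
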